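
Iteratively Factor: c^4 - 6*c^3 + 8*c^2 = (c - 4)*(c^3 - 2*c^2) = (c - 4)*(c - 2)*(c^2) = c*(c - 4)*(c - 2)*(c)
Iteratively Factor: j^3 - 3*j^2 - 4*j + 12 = (j + 2)*(j^2 - 5*j + 6) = (j - 2)*(j + 2)*(j - 3)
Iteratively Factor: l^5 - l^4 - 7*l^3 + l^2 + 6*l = (l + 1)*(l^4 - 2*l^3 - 5*l^2 + 6*l) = (l - 1)*(l + 1)*(l^3 - l^2 - 6*l) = (l - 3)*(l - 1)*(l + 1)*(l^2 + 2*l) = (l - 3)*(l - 1)*(l + 1)*(l + 2)*(l)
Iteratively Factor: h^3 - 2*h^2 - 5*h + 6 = (h - 1)*(h^2 - h - 6) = (h - 1)*(h + 2)*(h - 3)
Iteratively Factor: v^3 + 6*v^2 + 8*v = (v + 2)*(v^2 + 4*v) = (v + 2)*(v + 4)*(v)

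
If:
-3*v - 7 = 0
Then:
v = -7/3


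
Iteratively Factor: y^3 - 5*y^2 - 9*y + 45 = (y + 3)*(y^2 - 8*y + 15) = (y - 5)*(y + 3)*(y - 3)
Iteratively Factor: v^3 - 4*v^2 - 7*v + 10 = (v - 5)*(v^2 + v - 2) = (v - 5)*(v + 2)*(v - 1)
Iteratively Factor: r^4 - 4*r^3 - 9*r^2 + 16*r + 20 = (r + 1)*(r^3 - 5*r^2 - 4*r + 20) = (r - 5)*(r + 1)*(r^2 - 4) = (r - 5)*(r - 2)*(r + 1)*(r + 2)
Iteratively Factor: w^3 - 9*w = (w)*(w^2 - 9) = w*(w + 3)*(w - 3)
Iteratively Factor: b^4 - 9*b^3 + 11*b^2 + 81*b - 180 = (b - 3)*(b^3 - 6*b^2 - 7*b + 60) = (b - 4)*(b - 3)*(b^2 - 2*b - 15) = (b - 4)*(b - 3)*(b + 3)*(b - 5)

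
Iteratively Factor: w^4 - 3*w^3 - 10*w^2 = (w - 5)*(w^3 + 2*w^2) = w*(w - 5)*(w^2 + 2*w) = w*(w - 5)*(w + 2)*(w)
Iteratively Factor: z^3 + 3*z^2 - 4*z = (z + 4)*(z^2 - z) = z*(z + 4)*(z - 1)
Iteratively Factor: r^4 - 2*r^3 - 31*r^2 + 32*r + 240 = (r + 4)*(r^3 - 6*r^2 - 7*r + 60) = (r + 3)*(r + 4)*(r^2 - 9*r + 20) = (r - 5)*(r + 3)*(r + 4)*(r - 4)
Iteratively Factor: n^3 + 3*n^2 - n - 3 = (n + 1)*(n^2 + 2*n - 3) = (n + 1)*(n + 3)*(n - 1)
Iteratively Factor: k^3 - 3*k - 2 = (k - 2)*(k^2 + 2*k + 1) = (k - 2)*(k + 1)*(k + 1)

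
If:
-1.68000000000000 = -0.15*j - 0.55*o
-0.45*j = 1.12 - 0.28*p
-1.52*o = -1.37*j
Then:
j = 2.60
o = 2.34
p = 8.18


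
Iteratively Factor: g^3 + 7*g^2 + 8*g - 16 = (g + 4)*(g^2 + 3*g - 4) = (g - 1)*(g + 4)*(g + 4)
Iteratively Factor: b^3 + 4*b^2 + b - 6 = (b - 1)*(b^2 + 5*b + 6) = (b - 1)*(b + 2)*(b + 3)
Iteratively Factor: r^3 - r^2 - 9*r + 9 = (r - 3)*(r^2 + 2*r - 3) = (r - 3)*(r - 1)*(r + 3)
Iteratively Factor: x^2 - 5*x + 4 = (x - 4)*(x - 1)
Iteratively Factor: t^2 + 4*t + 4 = (t + 2)*(t + 2)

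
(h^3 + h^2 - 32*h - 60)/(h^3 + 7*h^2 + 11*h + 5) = (h^2 - 4*h - 12)/(h^2 + 2*h + 1)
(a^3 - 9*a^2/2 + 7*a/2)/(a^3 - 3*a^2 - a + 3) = a*(2*a - 7)/(2*(a^2 - 2*a - 3))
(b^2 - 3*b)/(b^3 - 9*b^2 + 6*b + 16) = b*(b - 3)/(b^3 - 9*b^2 + 6*b + 16)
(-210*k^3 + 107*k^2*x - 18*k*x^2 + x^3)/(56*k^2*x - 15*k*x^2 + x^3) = (30*k^2 - 11*k*x + x^2)/(x*(-8*k + x))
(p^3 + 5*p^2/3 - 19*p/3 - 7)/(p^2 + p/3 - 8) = (3*p^2 - 4*p - 7)/(3*p - 8)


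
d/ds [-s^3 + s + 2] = 1 - 3*s^2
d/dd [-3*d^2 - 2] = -6*d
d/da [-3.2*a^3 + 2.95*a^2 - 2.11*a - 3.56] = -9.6*a^2 + 5.9*a - 2.11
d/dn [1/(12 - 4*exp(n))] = exp(n)/(4*(exp(n) - 3)^2)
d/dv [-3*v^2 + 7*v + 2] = 7 - 6*v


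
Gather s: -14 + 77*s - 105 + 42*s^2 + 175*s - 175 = 42*s^2 + 252*s - 294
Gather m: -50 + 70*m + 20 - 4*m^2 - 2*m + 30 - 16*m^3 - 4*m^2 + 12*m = -16*m^3 - 8*m^2 + 80*m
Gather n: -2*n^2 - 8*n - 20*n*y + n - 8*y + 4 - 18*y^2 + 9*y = -2*n^2 + n*(-20*y - 7) - 18*y^2 + y + 4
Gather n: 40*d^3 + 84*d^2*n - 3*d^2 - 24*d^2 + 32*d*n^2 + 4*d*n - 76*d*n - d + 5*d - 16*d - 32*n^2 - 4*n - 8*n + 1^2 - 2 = 40*d^3 - 27*d^2 - 12*d + n^2*(32*d - 32) + n*(84*d^2 - 72*d - 12) - 1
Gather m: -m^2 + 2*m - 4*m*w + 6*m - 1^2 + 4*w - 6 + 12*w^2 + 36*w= -m^2 + m*(8 - 4*w) + 12*w^2 + 40*w - 7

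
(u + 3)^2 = u^2 + 6*u + 9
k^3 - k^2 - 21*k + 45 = (k - 3)^2*(k + 5)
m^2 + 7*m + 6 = (m + 1)*(m + 6)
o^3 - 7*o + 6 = (o - 2)*(o - 1)*(o + 3)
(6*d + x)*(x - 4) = 6*d*x - 24*d + x^2 - 4*x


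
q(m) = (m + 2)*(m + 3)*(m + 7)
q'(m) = (m + 2)*(m + 3) + (m + 2)*(m + 7) + (m + 3)*(m + 7)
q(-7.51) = -12.67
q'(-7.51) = 29.96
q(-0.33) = 29.74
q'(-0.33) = 33.41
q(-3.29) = 1.39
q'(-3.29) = -5.49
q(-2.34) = -1.05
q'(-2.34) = 1.27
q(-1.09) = 10.27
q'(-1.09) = 18.40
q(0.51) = 66.16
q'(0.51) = 54.02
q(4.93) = 655.61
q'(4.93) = 232.23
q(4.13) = 486.46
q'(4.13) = 191.29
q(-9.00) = -84.00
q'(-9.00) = 68.00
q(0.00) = 42.00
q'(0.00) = 41.00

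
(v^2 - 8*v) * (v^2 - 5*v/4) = v^4 - 37*v^3/4 + 10*v^2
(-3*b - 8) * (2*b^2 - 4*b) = -6*b^3 - 4*b^2 + 32*b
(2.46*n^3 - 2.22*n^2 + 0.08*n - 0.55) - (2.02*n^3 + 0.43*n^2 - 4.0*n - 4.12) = 0.44*n^3 - 2.65*n^2 + 4.08*n + 3.57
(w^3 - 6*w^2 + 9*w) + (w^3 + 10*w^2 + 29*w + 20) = 2*w^3 + 4*w^2 + 38*w + 20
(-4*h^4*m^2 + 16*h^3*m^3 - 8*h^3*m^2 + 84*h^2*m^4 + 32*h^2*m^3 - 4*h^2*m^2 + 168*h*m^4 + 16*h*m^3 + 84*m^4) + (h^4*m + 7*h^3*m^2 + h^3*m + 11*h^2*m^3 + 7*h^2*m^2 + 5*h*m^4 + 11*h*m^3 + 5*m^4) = -4*h^4*m^2 + h^4*m + 16*h^3*m^3 - h^3*m^2 + h^3*m + 84*h^2*m^4 + 43*h^2*m^3 + 3*h^2*m^2 + 173*h*m^4 + 27*h*m^3 + 89*m^4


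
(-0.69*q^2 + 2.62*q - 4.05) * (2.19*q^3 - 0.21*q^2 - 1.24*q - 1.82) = -1.5111*q^5 + 5.8827*q^4 - 8.5641*q^3 - 1.1425*q^2 + 0.253599999999999*q + 7.371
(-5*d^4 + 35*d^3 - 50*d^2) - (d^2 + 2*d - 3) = -5*d^4 + 35*d^3 - 51*d^2 - 2*d + 3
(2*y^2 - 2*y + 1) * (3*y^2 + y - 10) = 6*y^4 - 4*y^3 - 19*y^2 + 21*y - 10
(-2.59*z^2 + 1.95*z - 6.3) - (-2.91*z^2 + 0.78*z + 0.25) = 0.32*z^2 + 1.17*z - 6.55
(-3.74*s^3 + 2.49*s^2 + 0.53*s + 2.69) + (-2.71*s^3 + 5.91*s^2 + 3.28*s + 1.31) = -6.45*s^3 + 8.4*s^2 + 3.81*s + 4.0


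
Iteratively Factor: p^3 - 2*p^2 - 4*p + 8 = (p + 2)*(p^2 - 4*p + 4) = (p - 2)*(p + 2)*(p - 2)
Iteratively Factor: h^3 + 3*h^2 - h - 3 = (h + 1)*(h^2 + 2*h - 3) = (h - 1)*(h + 1)*(h + 3)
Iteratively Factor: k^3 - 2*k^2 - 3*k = (k + 1)*(k^2 - 3*k) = k*(k + 1)*(k - 3)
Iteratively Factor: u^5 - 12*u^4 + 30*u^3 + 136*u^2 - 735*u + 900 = (u - 5)*(u^4 - 7*u^3 - 5*u^2 + 111*u - 180) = (u - 5)^2*(u^3 - 2*u^2 - 15*u + 36) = (u - 5)^2*(u - 3)*(u^2 + u - 12) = (u - 5)^2*(u - 3)^2*(u + 4)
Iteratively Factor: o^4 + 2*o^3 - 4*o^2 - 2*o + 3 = (o - 1)*(o^3 + 3*o^2 - o - 3) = (o - 1)*(o + 3)*(o^2 - 1) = (o - 1)^2*(o + 3)*(o + 1)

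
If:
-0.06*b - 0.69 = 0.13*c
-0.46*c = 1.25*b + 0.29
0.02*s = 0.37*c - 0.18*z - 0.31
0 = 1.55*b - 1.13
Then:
No Solution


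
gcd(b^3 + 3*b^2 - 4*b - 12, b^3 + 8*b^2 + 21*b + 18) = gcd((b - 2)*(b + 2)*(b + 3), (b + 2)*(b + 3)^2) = b^2 + 5*b + 6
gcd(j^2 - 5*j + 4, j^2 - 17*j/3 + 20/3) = j - 4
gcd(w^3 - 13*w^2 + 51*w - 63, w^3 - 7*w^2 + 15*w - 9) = w^2 - 6*w + 9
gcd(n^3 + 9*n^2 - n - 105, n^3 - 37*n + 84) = n^2 + 4*n - 21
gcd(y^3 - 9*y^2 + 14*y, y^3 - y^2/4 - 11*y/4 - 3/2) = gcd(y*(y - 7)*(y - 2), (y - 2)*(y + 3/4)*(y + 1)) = y - 2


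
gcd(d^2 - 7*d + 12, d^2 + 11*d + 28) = 1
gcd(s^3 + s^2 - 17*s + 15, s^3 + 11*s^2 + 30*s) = s + 5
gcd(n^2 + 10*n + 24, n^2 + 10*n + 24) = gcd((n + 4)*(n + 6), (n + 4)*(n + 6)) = n^2 + 10*n + 24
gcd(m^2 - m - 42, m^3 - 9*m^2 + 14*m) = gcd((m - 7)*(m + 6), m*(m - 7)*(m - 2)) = m - 7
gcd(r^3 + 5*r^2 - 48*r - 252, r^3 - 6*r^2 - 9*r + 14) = r - 7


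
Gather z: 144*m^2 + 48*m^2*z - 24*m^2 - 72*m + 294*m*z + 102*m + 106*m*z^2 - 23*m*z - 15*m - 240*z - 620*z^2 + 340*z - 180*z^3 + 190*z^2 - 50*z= 120*m^2 + 15*m - 180*z^3 + z^2*(106*m - 430) + z*(48*m^2 + 271*m + 50)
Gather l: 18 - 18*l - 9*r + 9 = -18*l - 9*r + 27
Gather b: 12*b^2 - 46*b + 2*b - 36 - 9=12*b^2 - 44*b - 45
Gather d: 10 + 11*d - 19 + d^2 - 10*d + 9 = d^2 + d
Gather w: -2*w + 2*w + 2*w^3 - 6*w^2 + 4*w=2*w^3 - 6*w^2 + 4*w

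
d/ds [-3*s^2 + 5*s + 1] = 5 - 6*s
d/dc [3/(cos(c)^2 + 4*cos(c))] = 6*(cos(c) + 2)*sin(c)/((cos(c) + 4)^2*cos(c)^2)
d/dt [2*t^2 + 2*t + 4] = 4*t + 2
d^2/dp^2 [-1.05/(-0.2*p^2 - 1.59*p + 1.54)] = (-0.084*p^2 - 0.6678*p + 1.05*(0.4*p + 1.59)*(0.8*p + 3.18) + 0.6468)/(0.2*p^2 + 1.59*p - 1.54)^3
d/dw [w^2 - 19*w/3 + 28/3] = 2*w - 19/3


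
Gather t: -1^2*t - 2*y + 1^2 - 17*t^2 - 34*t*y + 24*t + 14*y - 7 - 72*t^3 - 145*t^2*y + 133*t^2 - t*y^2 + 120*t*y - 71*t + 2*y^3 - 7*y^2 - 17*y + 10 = -72*t^3 + t^2*(116 - 145*y) + t*(-y^2 + 86*y - 48) + 2*y^3 - 7*y^2 - 5*y + 4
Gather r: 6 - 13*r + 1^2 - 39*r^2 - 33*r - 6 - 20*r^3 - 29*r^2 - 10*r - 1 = -20*r^3 - 68*r^2 - 56*r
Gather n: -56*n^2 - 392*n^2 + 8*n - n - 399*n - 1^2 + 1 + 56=-448*n^2 - 392*n + 56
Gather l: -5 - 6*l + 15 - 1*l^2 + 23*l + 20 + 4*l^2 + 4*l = 3*l^2 + 21*l + 30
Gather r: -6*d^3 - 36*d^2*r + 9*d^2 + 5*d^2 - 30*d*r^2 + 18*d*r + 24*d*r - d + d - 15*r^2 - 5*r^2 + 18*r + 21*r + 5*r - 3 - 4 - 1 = -6*d^3 + 14*d^2 + r^2*(-30*d - 20) + r*(-36*d^2 + 42*d + 44) - 8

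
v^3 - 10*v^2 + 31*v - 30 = (v - 5)*(v - 3)*(v - 2)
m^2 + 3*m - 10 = (m - 2)*(m + 5)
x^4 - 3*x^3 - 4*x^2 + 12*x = x*(x - 3)*(x - 2)*(x + 2)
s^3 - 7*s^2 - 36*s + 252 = (s - 7)*(s - 6)*(s + 6)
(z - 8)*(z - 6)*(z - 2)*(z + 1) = z^4 - 15*z^3 + 60*z^2 - 20*z - 96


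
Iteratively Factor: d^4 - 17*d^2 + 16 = (d - 1)*(d^3 + d^2 - 16*d - 16) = (d - 1)*(d + 1)*(d^2 - 16) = (d - 4)*(d - 1)*(d + 1)*(d + 4)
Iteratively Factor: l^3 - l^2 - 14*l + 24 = (l - 3)*(l^2 + 2*l - 8) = (l - 3)*(l + 4)*(l - 2)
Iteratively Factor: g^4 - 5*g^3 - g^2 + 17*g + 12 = (g - 4)*(g^3 - g^2 - 5*g - 3) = (g - 4)*(g - 3)*(g^2 + 2*g + 1) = (g - 4)*(g - 3)*(g + 1)*(g + 1)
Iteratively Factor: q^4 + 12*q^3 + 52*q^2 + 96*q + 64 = (q + 2)*(q^3 + 10*q^2 + 32*q + 32) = (q + 2)^2*(q^2 + 8*q + 16) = (q + 2)^2*(q + 4)*(q + 4)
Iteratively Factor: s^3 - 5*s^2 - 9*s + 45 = (s - 5)*(s^2 - 9) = (s - 5)*(s - 3)*(s + 3)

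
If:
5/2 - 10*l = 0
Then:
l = 1/4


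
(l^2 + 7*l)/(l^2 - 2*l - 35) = l*(l + 7)/(l^2 - 2*l - 35)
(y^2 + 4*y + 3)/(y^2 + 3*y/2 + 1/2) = 2*(y + 3)/(2*y + 1)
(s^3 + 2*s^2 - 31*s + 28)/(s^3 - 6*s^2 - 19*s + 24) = (s^2 + 3*s - 28)/(s^2 - 5*s - 24)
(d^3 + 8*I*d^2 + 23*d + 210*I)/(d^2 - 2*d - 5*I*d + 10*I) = (d^2 + 13*I*d - 42)/(d - 2)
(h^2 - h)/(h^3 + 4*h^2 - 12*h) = (h - 1)/(h^2 + 4*h - 12)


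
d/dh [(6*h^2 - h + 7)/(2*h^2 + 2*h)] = 7*(h^2 - 2*h - 1)/(2*h^2*(h^2 + 2*h + 1))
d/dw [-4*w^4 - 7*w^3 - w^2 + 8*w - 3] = -16*w^3 - 21*w^2 - 2*w + 8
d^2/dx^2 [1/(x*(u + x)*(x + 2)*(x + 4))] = 2*(x^2*(u + x)^2*(x + 2)^2 + x^2*(u + x)^2*(x + 2)*(x + 4) + x^2*(u + x)^2*(x + 4)^2 + x^2*(u + x)*(x + 2)^2*(x + 4) + x^2*(u + x)*(x + 2)*(x + 4)^2 + x^2*(x + 2)^2*(x + 4)^2 + x*(u + x)^2*(x + 2)^2*(x + 4) + x*(u + x)^2*(x + 2)*(x + 4)^2 + x*(u + x)*(x + 2)^2*(x + 4)^2 + (u + x)^2*(x + 2)^2*(x + 4)^2)/(x^3*(u + x)^3*(x + 2)^3*(x + 4)^3)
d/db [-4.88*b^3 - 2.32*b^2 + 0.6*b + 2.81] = -14.64*b^2 - 4.64*b + 0.6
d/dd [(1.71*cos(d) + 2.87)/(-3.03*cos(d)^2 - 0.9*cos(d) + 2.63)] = (5.1813*sin(d)^2 - 17.3922*cos(d) - 12.2616)*sin(d)/(3.03*cos(d)^2 + 0.9*cos(d) - 2.63)^2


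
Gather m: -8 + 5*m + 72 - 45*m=64 - 40*m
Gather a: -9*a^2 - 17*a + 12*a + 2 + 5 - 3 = -9*a^2 - 5*a + 4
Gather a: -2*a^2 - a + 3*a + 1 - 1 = -2*a^2 + 2*a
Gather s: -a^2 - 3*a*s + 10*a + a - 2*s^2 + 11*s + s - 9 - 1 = -a^2 + 11*a - 2*s^2 + s*(12 - 3*a) - 10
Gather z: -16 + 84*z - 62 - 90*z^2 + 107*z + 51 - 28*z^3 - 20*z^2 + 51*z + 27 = -28*z^3 - 110*z^2 + 242*z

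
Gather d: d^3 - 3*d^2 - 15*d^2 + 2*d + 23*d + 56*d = d^3 - 18*d^2 + 81*d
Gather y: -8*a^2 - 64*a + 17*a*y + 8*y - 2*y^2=-8*a^2 - 64*a - 2*y^2 + y*(17*a + 8)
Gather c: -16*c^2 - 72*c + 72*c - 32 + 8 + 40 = 16 - 16*c^2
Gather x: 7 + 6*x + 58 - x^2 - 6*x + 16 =81 - x^2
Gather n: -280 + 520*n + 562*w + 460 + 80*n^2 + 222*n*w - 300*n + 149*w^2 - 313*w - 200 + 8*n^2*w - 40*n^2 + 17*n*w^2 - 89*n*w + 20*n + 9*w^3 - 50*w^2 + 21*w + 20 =n^2*(8*w + 40) + n*(17*w^2 + 133*w + 240) + 9*w^3 + 99*w^2 + 270*w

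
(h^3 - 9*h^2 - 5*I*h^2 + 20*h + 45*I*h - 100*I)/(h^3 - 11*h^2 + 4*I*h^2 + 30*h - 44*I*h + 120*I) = (h^2 + h*(-4 - 5*I) + 20*I)/(h^2 + h*(-6 + 4*I) - 24*I)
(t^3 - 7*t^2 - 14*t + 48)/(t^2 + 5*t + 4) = (t^3 - 7*t^2 - 14*t + 48)/(t^2 + 5*t + 4)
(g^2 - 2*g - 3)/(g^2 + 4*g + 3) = (g - 3)/(g + 3)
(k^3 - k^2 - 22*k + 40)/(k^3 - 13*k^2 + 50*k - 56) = (k + 5)/(k - 7)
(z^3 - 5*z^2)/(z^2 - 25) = z^2/(z + 5)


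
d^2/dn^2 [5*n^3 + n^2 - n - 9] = 30*n + 2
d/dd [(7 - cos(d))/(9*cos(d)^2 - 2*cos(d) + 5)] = 9*(sin(d)^2 + 14*cos(d) - 2)*sin(d)/(9*sin(d)^2 + 2*cos(d) - 14)^2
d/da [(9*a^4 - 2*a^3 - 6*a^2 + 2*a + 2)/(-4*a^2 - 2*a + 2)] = (-36*a^5 - 23*a^4 + 40*a^3 + 4*a^2 - 4*a + 4)/(2*(4*a^4 + 4*a^3 - 3*a^2 - 2*a + 1))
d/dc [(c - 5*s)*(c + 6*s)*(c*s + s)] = s*(3*c^2 + 2*c*s + 2*c - 30*s^2 + s)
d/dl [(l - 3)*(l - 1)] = 2*l - 4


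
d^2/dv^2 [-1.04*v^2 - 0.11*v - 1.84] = -2.08000000000000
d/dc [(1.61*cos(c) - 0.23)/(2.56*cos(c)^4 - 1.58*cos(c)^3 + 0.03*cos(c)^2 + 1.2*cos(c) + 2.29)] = (12.3648*cos(c)^4 - 7.4428*cos(c)^3 + 1.1385*cos(c)^2 - 0.0138*cos(c) - 3.9629)*sin(c)/(6.5536*cos(c)^8 - 8.0896*cos(c)^7 + 2.65*cos(c)^6 + 6.0492*cos(c)^5 + 7.9337*cos(c)^4 - 7.1644*cos(c)^3 + 1.5774*cos(c)^2 + 5.496*cos(c) + 5.2441)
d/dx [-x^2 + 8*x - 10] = 8 - 2*x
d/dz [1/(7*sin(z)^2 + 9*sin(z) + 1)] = -(14*sin(z) + 9)*cos(z)/(7*sin(z)^2 + 9*sin(z) + 1)^2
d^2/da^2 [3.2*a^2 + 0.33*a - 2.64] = 6.40000000000000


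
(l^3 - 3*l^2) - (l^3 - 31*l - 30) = -3*l^2 + 31*l + 30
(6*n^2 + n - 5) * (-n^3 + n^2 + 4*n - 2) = -6*n^5 + 5*n^4 + 30*n^3 - 13*n^2 - 22*n + 10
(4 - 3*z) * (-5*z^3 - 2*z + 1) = 15*z^4 - 20*z^3 + 6*z^2 - 11*z + 4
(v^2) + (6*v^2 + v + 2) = 7*v^2 + v + 2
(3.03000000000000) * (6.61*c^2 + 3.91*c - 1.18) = 20.0283*c^2 + 11.8473*c - 3.5754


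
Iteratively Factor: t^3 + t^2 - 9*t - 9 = (t + 1)*(t^2 - 9) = (t + 1)*(t + 3)*(t - 3)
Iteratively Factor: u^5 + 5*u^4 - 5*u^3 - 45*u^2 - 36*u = (u)*(u^4 + 5*u^3 - 5*u^2 - 45*u - 36) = u*(u + 3)*(u^3 + 2*u^2 - 11*u - 12) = u*(u - 3)*(u + 3)*(u^2 + 5*u + 4) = u*(u - 3)*(u + 3)*(u + 4)*(u + 1)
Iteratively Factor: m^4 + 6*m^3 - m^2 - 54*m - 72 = (m + 2)*(m^3 + 4*m^2 - 9*m - 36) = (m + 2)*(m + 3)*(m^2 + m - 12) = (m + 2)*(m + 3)*(m + 4)*(m - 3)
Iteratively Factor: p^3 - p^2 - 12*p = (p)*(p^2 - p - 12) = p*(p - 4)*(p + 3)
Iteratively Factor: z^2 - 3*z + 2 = (z - 1)*(z - 2)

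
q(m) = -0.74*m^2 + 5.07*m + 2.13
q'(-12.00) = 22.83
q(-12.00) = -165.27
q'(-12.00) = 22.83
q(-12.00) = -165.27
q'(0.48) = 4.36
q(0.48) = 4.39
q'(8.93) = -8.15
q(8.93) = -11.61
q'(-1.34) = 7.05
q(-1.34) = -5.99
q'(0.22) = 4.74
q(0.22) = 3.21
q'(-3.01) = 9.52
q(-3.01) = -19.84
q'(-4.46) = 11.67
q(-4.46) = -35.20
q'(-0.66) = 6.05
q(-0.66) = -1.54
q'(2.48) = 1.40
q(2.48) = 10.15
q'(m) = 5.07 - 1.48*m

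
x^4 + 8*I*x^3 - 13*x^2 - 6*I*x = x*(x + I)^2*(x + 6*I)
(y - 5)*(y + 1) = y^2 - 4*y - 5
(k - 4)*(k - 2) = k^2 - 6*k + 8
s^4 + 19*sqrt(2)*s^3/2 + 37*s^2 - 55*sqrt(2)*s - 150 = (s - 3*sqrt(2)/2)*(s + sqrt(2))*(s + 5*sqrt(2))^2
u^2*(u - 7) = u^3 - 7*u^2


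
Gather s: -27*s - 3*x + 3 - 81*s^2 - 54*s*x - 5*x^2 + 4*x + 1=-81*s^2 + s*(-54*x - 27) - 5*x^2 + x + 4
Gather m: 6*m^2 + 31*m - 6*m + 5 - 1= 6*m^2 + 25*m + 4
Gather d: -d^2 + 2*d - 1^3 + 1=-d^2 + 2*d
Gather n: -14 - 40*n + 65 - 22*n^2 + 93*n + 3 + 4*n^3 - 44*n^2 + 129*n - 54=4*n^3 - 66*n^2 + 182*n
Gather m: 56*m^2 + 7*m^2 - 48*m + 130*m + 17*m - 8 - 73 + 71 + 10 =63*m^2 + 99*m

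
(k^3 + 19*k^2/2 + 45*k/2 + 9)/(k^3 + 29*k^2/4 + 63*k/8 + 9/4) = 4*(k + 3)/(4*k + 3)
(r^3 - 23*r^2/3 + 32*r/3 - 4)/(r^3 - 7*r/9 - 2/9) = 3*(3*r^2 - 20*r + 12)/(9*r^2 + 9*r + 2)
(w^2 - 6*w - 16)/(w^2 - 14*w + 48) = (w + 2)/(w - 6)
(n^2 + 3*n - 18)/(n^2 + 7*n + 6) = (n - 3)/(n + 1)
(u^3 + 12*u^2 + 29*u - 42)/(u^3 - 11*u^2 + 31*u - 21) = (u^2 + 13*u + 42)/(u^2 - 10*u + 21)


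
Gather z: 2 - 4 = -2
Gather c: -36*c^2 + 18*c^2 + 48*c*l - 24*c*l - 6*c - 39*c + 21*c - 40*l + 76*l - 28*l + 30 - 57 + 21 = -18*c^2 + c*(24*l - 24) + 8*l - 6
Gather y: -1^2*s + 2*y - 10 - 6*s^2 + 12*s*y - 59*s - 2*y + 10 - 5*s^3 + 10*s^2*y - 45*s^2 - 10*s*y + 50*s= -5*s^3 - 51*s^2 - 10*s + y*(10*s^2 + 2*s)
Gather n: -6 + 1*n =n - 6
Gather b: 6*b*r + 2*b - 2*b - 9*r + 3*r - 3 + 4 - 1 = 6*b*r - 6*r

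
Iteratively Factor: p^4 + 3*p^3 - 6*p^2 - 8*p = (p + 1)*(p^3 + 2*p^2 - 8*p) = p*(p + 1)*(p^2 + 2*p - 8) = p*(p - 2)*(p + 1)*(p + 4)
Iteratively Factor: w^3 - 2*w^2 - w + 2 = (w - 1)*(w^2 - w - 2) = (w - 1)*(w + 1)*(w - 2)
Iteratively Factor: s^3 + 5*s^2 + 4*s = (s + 4)*(s^2 + s) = (s + 1)*(s + 4)*(s)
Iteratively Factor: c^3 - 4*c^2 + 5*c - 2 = (c - 1)*(c^2 - 3*c + 2) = (c - 2)*(c - 1)*(c - 1)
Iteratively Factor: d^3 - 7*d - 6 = (d - 3)*(d^2 + 3*d + 2) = (d - 3)*(d + 1)*(d + 2)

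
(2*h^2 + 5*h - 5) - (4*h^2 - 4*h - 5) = -2*h^2 + 9*h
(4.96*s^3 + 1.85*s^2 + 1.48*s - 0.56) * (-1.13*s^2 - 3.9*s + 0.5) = -5.6048*s^5 - 21.4345*s^4 - 6.4074*s^3 - 4.2142*s^2 + 2.924*s - 0.28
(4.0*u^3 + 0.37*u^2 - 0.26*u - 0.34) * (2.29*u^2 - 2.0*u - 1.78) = 9.16*u^5 - 7.1527*u^4 - 8.4554*u^3 - 0.9172*u^2 + 1.1428*u + 0.6052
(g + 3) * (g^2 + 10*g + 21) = g^3 + 13*g^2 + 51*g + 63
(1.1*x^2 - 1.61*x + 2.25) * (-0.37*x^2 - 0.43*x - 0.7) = -0.407*x^4 + 0.1227*x^3 - 0.9102*x^2 + 0.1595*x - 1.575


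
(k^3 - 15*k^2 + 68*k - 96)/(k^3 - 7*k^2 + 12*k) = (k - 8)/k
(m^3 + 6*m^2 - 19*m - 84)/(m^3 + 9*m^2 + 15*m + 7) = (m^2 - m - 12)/(m^2 + 2*m + 1)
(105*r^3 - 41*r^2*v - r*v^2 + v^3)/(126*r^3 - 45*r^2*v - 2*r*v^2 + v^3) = (5*r - v)/(6*r - v)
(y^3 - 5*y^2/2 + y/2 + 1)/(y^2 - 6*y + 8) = (2*y^2 - y - 1)/(2*(y - 4))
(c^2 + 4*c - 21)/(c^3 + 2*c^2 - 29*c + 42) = 1/(c - 2)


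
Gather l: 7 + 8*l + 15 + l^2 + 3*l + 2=l^2 + 11*l + 24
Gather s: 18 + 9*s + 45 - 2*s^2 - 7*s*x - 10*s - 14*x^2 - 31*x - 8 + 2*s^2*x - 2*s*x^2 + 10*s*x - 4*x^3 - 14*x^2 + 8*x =s^2*(2*x - 2) + s*(-2*x^2 + 3*x - 1) - 4*x^3 - 28*x^2 - 23*x + 55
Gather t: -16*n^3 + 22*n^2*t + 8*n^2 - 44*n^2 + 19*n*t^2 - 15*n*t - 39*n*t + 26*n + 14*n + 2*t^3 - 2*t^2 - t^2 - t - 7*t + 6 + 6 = -16*n^3 - 36*n^2 + 40*n + 2*t^3 + t^2*(19*n - 3) + t*(22*n^2 - 54*n - 8) + 12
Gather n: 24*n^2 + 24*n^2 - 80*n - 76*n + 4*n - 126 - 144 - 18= 48*n^2 - 152*n - 288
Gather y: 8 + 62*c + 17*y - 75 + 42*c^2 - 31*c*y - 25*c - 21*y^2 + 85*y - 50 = 42*c^2 + 37*c - 21*y^2 + y*(102 - 31*c) - 117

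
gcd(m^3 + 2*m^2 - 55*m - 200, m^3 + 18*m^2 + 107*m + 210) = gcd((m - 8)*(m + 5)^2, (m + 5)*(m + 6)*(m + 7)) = m + 5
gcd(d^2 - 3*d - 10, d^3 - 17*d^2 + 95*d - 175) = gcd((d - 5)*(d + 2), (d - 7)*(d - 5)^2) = d - 5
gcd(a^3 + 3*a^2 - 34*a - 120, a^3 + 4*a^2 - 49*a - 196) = a + 4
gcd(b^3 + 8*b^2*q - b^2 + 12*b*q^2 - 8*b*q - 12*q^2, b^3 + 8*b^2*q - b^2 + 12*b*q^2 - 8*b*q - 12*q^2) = b^3 + 8*b^2*q - b^2 + 12*b*q^2 - 8*b*q - 12*q^2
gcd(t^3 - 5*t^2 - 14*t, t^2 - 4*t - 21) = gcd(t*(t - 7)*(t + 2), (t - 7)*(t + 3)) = t - 7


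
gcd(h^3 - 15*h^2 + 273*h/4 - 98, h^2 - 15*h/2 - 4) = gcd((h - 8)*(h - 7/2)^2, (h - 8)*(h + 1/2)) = h - 8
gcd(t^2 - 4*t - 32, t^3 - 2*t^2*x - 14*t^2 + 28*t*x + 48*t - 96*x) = t - 8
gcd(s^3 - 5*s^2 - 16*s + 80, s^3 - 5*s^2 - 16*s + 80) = s^3 - 5*s^2 - 16*s + 80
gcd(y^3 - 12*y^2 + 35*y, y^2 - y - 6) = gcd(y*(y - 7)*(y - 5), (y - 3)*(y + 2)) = 1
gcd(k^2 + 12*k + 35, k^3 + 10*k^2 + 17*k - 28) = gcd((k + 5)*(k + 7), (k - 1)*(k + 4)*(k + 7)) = k + 7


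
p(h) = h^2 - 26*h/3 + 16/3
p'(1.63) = -5.41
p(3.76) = -13.12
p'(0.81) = -7.05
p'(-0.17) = -9.01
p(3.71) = -13.06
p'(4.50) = 0.33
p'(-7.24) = -23.15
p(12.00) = 45.33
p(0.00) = 5.33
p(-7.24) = 120.50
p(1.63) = -6.14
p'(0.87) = -6.93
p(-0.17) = 6.84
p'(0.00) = -8.67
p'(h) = 2*h - 26/3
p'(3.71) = -1.25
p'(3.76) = -1.15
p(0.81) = -1.03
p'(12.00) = 15.33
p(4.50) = -13.42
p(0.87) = -1.45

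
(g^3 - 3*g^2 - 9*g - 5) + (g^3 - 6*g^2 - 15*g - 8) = 2*g^3 - 9*g^2 - 24*g - 13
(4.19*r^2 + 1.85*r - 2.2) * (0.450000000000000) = 1.8855*r^2 + 0.8325*r - 0.99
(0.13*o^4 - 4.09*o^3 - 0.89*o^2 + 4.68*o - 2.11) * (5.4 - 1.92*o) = -0.2496*o^5 + 8.5548*o^4 - 20.3772*o^3 - 13.7916*o^2 + 29.3232*o - 11.394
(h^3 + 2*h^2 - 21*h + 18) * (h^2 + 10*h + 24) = h^5 + 12*h^4 + 23*h^3 - 144*h^2 - 324*h + 432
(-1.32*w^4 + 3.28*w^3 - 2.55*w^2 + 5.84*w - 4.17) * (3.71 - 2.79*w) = 3.6828*w^5 - 14.0484*w^4 + 19.2833*w^3 - 25.7541*w^2 + 33.3007*w - 15.4707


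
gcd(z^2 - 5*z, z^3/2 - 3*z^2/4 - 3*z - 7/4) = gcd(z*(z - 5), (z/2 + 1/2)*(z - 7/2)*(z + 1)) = 1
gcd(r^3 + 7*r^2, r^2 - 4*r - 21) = 1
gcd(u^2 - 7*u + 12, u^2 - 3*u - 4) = u - 4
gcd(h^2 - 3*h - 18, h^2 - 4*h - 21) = h + 3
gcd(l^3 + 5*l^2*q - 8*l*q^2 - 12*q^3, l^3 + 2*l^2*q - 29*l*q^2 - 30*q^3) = l^2 + 7*l*q + 6*q^2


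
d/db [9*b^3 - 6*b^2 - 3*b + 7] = 27*b^2 - 12*b - 3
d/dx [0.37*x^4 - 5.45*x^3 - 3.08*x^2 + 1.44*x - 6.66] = 1.48*x^3 - 16.35*x^2 - 6.16*x + 1.44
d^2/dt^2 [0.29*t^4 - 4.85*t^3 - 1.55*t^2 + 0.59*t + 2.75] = 3.48*t^2 - 29.1*t - 3.1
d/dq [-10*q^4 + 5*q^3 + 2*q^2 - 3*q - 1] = -40*q^3 + 15*q^2 + 4*q - 3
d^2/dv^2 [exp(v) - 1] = exp(v)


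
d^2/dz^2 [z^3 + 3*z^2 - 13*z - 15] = 6*z + 6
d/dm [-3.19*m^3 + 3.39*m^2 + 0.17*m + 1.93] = -9.57*m^2 + 6.78*m + 0.17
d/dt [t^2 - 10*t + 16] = 2*t - 10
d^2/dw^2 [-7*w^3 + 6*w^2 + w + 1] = 12 - 42*w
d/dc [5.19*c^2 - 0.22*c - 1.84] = 10.38*c - 0.22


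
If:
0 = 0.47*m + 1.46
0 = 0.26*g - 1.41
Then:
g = 5.42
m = -3.11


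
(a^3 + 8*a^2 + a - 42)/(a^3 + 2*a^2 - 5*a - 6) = (a + 7)/(a + 1)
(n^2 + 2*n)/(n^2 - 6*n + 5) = n*(n + 2)/(n^2 - 6*n + 5)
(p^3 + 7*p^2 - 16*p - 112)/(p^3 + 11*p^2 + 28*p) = (p - 4)/p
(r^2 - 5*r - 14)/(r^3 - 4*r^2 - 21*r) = (r + 2)/(r*(r + 3))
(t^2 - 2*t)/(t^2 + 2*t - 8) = t/(t + 4)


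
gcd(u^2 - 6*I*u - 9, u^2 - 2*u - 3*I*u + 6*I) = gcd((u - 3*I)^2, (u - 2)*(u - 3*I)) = u - 3*I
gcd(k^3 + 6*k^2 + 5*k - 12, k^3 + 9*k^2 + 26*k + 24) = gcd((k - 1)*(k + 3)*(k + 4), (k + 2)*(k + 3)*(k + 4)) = k^2 + 7*k + 12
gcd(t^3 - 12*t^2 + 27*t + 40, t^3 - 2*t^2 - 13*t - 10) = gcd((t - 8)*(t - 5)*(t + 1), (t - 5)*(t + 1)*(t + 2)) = t^2 - 4*t - 5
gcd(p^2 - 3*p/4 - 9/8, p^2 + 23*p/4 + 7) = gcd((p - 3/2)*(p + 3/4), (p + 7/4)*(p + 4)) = 1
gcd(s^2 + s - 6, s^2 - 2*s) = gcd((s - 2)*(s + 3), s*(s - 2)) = s - 2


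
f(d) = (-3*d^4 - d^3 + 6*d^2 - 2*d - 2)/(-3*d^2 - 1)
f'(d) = 6*d*(-3*d^4 - d^3 + 6*d^2 - 2*d - 2)/(-3*d^2 - 1)^2 + (-12*d^3 - 3*d^2 + 12*d - 2)/(-3*d^2 - 1) = (18*d^5 + 3*d^4 + 12*d^3 - 3*d^2 - 24*d + 2)/(9*d^4 + 6*d^2 + 1)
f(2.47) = 5.03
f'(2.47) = 5.02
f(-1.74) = 0.26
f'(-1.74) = -2.83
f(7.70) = 59.62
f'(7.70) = 15.72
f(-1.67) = 0.06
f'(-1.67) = -2.65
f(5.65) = 31.61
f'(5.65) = 11.60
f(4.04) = 15.56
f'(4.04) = 8.34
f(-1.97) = 0.97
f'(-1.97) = -3.40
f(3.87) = 14.17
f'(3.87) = 7.99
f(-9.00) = 75.62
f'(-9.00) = -17.67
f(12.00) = 145.72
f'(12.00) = 24.33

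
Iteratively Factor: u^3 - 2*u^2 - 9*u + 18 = (u + 3)*(u^2 - 5*u + 6) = (u - 3)*(u + 3)*(u - 2)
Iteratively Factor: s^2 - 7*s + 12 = (s - 3)*(s - 4)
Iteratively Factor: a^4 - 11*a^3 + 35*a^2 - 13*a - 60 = (a + 1)*(a^3 - 12*a^2 + 47*a - 60) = (a - 5)*(a + 1)*(a^2 - 7*a + 12) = (a - 5)*(a - 4)*(a + 1)*(a - 3)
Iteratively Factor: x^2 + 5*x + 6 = (x + 3)*(x + 2)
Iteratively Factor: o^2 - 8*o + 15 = (o - 5)*(o - 3)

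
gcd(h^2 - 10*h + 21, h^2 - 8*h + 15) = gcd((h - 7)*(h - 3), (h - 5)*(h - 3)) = h - 3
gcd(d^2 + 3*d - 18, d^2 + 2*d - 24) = d + 6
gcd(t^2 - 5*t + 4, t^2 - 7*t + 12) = t - 4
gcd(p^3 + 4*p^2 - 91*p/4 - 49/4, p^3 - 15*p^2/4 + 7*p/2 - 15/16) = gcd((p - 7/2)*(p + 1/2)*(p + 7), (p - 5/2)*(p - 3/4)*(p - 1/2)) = 1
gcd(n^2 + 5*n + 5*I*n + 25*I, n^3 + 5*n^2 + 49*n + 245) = n + 5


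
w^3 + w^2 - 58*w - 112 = (w - 8)*(w + 2)*(w + 7)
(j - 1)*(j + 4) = j^2 + 3*j - 4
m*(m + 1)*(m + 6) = m^3 + 7*m^2 + 6*m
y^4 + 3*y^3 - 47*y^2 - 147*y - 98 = (y - 7)*(y + 1)*(y + 2)*(y + 7)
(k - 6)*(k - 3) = k^2 - 9*k + 18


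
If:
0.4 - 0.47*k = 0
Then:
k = 0.85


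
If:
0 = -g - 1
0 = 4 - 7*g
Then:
No Solution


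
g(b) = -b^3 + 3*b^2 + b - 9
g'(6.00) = -71.00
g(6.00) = -111.00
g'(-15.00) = -764.00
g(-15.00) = 4026.00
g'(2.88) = -6.60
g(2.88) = -5.12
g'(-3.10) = -46.43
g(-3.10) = 46.52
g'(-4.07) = -73.11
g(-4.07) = 104.04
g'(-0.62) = -3.87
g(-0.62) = -8.23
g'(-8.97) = -294.20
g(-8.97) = 945.15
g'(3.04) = -8.48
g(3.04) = -6.33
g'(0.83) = 3.91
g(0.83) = -6.68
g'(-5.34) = -116.59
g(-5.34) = 223.48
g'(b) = -3*b^2 + 6*b + 1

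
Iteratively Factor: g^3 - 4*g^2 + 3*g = (g)*(g^2 - 4*g + 3) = g*(g - 3)*(g - 1)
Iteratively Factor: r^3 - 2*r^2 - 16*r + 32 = (r + 4)*(r^2 - 6*r + 8) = (r - 2)*(r + 4)*(r - 4)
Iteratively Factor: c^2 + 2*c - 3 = (c + 3)*(c - 1)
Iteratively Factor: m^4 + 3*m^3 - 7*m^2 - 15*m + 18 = (m - 2)*(m^3 + 5*m^2 + 3*m - 9) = (m - 2)*(m + 3)*(m^2 + 2*m - 3) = (m - 2)*(m + 3)^2*(m - 1)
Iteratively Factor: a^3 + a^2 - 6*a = (a + 3)*(a^2 - 2*a) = a*(a + 3)*(a - 2)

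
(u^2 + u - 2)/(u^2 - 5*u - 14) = (u - 1)/(u - 7)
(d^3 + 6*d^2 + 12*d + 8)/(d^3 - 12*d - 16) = (d + 2)/(d - 4)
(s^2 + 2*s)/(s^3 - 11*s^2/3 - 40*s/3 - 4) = 3*s/(3*s^2 - 17*s - 6)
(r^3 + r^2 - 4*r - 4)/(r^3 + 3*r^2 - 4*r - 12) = (r + 1)/(r + 3)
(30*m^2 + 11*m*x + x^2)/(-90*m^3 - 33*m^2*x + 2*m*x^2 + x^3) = (6*m + x)/(-18*m^2 - 3*m*x + x^2)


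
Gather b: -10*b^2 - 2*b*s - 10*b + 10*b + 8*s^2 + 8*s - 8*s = -10*b^2 - 2*b*s + 8*s^2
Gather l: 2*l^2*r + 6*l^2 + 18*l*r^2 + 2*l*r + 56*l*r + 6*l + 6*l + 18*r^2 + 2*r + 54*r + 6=l^2*(2*r + 6) + l*(18*r^2 + 58*r + 12) + 18*r^2 + 56*r + 6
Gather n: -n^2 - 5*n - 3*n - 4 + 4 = -n^2 - 8*n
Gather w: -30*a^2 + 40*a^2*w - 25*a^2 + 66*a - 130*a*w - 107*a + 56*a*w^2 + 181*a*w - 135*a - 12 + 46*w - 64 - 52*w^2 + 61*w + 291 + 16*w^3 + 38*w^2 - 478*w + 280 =-55*a^2 - 176*a + 16*w^3 + w^2*(56*a - 14) + w*(40*a^2 + 51*a - 371) + 495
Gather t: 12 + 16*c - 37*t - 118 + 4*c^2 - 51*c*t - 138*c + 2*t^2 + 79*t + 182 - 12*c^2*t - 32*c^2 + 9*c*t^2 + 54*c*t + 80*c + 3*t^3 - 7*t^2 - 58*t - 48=-28*c^2 - 42*c + 3*t^3 + t^2*(9*c - 5) + t*(-12*c^2 + 3*c - 16) + 28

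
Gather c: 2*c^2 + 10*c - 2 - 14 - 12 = 2*c^2 + 10*c - 28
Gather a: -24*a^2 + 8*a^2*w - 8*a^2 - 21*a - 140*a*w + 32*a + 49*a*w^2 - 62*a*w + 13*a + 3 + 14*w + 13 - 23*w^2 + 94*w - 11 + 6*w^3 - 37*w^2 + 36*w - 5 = a^2*(8*w - 32) + a*(49*w^2 - 202*w + 24) + 6*w^3 - 60*w^2 + 144*w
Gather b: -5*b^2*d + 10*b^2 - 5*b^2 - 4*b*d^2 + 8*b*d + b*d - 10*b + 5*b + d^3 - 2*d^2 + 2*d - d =b^2*(5 - 5*d) + b*(-4*d^2 + 9*d - 5) + d^3 - 2*d^2 + d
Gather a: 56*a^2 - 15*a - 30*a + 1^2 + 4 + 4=56*a^2 - 45*a + 9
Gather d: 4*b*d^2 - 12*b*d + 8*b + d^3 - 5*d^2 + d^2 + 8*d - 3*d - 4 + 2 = 8*b + d^3 + d^2*(4*b - 4) + d*(5 - 12*b) - 2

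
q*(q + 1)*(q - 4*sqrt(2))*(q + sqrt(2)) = q^4 - 3*sqrt(2)*q^3 + q^3 - 8*q^2 - 3*sqrt(2)*q^2 - 8*q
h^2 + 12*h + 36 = (h + 6)^2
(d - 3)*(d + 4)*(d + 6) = d^3 + 7*d^2 - 6*d - 72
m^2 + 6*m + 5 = (m + 1)*(m + 5)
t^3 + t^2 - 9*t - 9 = (t - 3)*(t + 1)*(t + 3)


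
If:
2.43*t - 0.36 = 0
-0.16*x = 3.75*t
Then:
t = 0.15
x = -3.47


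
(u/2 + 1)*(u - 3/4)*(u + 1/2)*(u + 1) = u^4/2 + 11*u^3/8 + 7*u^2/16 - 13*u/16 - 3/8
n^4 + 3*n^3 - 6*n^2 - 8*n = n*(n - 2)*(n + 1)*(n + 4)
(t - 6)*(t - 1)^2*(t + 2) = t^4 - 6*t^3 - 3*t^2 + 20*t - 12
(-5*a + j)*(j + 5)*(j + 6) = -5*a*j^2 - 55*a*j - 150*a + j^3 + 11*j^2 + 30*j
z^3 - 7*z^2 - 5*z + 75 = (z - 5)^2*(z + 3)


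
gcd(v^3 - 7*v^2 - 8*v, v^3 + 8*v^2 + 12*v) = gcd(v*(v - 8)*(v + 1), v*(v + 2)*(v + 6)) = v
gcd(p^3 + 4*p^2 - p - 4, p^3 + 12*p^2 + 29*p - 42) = p - 1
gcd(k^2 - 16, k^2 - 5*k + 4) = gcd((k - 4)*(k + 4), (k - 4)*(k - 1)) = k - 4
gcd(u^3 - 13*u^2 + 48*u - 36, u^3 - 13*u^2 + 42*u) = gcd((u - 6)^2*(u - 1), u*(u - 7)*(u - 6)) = u - 6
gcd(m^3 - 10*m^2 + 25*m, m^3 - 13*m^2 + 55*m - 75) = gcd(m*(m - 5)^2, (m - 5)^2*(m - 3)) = m^2 - 10*m + 25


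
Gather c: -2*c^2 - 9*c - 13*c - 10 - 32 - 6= -2*c^2 - 22*c - 48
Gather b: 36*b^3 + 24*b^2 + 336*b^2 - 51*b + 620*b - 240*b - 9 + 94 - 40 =36*b^3 + 360*b^2 + 329*b + 45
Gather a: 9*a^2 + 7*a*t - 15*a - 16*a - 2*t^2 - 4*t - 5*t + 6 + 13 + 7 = 9*a^2 + a*(7*t - 31) - 2*t^2 - 9*t + 26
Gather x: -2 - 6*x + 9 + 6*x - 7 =0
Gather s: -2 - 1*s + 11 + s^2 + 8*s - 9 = s^2 + 7*s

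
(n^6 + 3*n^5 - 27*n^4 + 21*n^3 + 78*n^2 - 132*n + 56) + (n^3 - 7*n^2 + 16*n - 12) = n^6 + 3*n^5 - 27*n^4 + 22*n^3 + 71*n^2 - 116*n + 44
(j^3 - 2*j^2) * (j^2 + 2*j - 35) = j^5 - 39*j^3 + 70*j^2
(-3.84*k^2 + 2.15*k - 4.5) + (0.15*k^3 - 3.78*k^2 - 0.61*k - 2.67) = 0.15*k^3 - 7.62*k^2 + 1.54*k - 7.17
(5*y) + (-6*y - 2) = -y - 2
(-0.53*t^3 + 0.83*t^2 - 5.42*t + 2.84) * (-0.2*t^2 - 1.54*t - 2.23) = 0.106*t^5 + 0.6502*t^4 + 0.9877*t^3 + 5.9279*t^2 + 7.713*t - 6.3332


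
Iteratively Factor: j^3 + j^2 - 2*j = (j)*(j^2 + j - 2) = j*(j - 1)*(j + 2)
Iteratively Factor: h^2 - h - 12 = (h + 3)*(h - 4)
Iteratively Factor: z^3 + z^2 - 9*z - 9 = (z - 3)*(z^2 + 4*z + 3) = (z - 3)*(z + 3)*(z + 1)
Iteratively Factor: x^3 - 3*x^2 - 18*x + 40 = (x + 4)*(x^2 - 7*x + 10) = (x - 2)*(x + 4)*(x - 5)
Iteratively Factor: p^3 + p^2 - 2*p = (p)*(p^2 + p - 2) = p*(p - 1)*(p + 2)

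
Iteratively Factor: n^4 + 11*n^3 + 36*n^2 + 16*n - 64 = (n + 4)*(n^3 + 7*n^2 + 8*n - 16) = (n - 1)*(n + 4)*(n^2 + 8*n + 16) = (n - 1)*(n + 4)^2*(n + 4)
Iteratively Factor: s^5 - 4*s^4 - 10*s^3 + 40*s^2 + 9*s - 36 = (s + 3)*(s^4 - 7*s^3 + 11*s^2 + 7*s - 12) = (s - 4)*(s + 3)*(s^3 - 3*s^2 - s + 3) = (s - 4)*(s + 1)*(s + 3)*(s^2 - 4*s + 3) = (s - 4)*(s - 1)*(s + 1)*(s + 3)*(s - 3)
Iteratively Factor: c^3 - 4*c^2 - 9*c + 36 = (c - 3)*(c^2 - c - 12) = (c - 3)*(c + 3)*(c - 4)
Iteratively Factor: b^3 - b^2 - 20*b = (b + 4)*(b^2 - 5*b) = b*(b + 4)*(b - 5)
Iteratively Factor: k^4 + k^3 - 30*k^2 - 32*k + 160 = (k + 4)*(k^3 - 3*k^2 - 18*k + 40) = (k - 2)*(k + 4)*(k^2 - k - 20) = (k - 5)*(k - 2)*(k + 4)*(k + 4)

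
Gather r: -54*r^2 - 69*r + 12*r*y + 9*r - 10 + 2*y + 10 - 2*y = -54*r^2 + r*(12*y - 60)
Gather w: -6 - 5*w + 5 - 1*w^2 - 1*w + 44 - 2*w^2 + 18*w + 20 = -3*w^2 + 12*w + 63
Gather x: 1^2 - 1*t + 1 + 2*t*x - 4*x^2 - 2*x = -t - 4*x^2 + x*(2*t - 2) + 2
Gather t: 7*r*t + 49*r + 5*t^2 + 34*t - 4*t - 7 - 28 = 49*r + 5*t^2 + t*(7*r + 30) - 35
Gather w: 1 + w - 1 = w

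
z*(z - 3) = z^2 - 3*z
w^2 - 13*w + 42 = (w - 7)*(w - 6)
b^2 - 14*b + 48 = (b - 8)*(b - 6)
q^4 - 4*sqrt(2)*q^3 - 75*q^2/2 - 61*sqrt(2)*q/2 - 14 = (q - 7*sqrt(2))*(q + sqrt(2)/2)^2*(q + 2*sqrt(2))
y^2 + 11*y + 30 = (y + 5)*(y + 6)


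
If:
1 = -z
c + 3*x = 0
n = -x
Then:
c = -3*x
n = -x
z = -1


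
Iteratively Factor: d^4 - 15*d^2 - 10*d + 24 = (d + 2)*(d^3 - 2*d^2 - 11*d + 12) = (d - 4)*(d + 2)*(d^2 + 2*d - 3) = (d - 4)*(d - 1)*(d + 2)*(d + 3)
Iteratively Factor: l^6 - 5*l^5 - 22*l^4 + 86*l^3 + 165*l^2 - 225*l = (l - 1)*(l^5 - 4*l^4 - 26*l^3 + 60*l^2 + 225*l) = l*(l - 1)*(l^4 - 4*l^3 - 26*l^2 + 60*l + 225) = l*(l - 5)*(l - 1)*(l^3 + l^2 - 21*l - 45) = l*(l - 5)^2*(l - 1)*(l^2 + 6*l + 9) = l*(l - 5)^2*(l - 1)*(l + 3)*(l + 3)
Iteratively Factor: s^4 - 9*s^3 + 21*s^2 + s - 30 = (s - 5)*(s^3 - 4*s^2 + s + 6) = (s - 5)*(s - 2)*(s^2 - 2*s - 3) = (s - 5)*(s - 2)*(s + 1)*(s - 3)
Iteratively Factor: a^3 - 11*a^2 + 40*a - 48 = (a - 4)*(a^2 - 7*a + 12) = (a - 4)^2*(a - 3)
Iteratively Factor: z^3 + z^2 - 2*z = (z)*(z^2 + z - 2) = z*(z + 2)*(z - 1)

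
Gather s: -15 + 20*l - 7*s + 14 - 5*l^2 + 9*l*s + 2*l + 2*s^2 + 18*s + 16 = -5*l^2 + 22*l + 2*s^2 + s*(9*l + 11) + 15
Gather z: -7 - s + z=-s + z - 7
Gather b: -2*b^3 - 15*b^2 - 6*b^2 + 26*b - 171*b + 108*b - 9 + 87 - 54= -2*b^3 - 21*b^2 - 37*b + 24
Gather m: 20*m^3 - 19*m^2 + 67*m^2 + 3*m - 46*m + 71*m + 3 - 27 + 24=20*m^3 + 48*m^2 + 28*m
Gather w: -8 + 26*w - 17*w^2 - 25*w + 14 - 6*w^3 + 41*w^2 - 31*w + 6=-6*w^3 + 24*w^2 - 30*w + 12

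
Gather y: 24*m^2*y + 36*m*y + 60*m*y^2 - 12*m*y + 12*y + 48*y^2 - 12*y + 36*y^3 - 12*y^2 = 36*y^3 + y^2*(60*m + 36) + y*(24*m^2 + 24*m)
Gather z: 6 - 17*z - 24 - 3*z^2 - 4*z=-3*z^2 - 21*z - 18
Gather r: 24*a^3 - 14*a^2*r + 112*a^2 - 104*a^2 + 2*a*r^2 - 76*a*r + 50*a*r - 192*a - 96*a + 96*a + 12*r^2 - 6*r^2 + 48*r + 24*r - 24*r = 24*a^3 + 8*a^2 - 192*a + r^2*(2*a + 6) + r*(-14*a^2 - 26*a + 48)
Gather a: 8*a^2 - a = 8*a^2 - a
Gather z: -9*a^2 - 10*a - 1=-9*a^2 - 10*a - 1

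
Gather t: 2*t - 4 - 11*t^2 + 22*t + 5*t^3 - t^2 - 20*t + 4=5*t^3 - 12*t^2 + 4*t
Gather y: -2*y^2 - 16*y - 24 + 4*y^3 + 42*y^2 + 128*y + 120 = 4*y^3 + 40*y^2 + 112*y + 96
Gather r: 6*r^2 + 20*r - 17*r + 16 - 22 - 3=6*r^2 + 3*r - 9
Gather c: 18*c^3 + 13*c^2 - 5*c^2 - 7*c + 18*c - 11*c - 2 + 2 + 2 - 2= 18*c^3 + 8*c^2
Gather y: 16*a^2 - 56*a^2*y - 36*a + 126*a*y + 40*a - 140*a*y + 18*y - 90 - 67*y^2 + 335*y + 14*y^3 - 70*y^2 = 16*a^2 + 4*a + 14*y^3 - 137*y^2 + y*(-56*a^2 - 14*a + 353) - 90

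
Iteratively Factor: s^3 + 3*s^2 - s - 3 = (s + 3)*(s^2 - 1) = (s + 1)*(s + 3)*(s - 1)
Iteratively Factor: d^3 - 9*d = (d - 3)*(d^2 + 3*d) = d*(d - 3)*(d + 3)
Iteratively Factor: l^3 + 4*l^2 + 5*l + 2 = (l + 2)*(l^2 + 2*l + 1) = (l + 1)*(l + 2)*(l + 1)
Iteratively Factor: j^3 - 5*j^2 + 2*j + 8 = (j + 1)*(j^2 - 6*j + 8) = (j - 2)*(j + 1)*(j - 4)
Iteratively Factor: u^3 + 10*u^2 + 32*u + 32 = (u + 2)*(u^2 + 8*u + 16) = (u + 2)*(u + 4)*(u + 4)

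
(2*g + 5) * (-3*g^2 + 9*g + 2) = -6*g^3 + 3*g^2 + 49*g + 10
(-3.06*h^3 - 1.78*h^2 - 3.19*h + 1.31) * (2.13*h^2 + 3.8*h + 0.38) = -6.5178*h^5 - 15.4194*h^4 - 14.7215*h^3 - 10.0081*h^2 + 3.7658*h + 0.4978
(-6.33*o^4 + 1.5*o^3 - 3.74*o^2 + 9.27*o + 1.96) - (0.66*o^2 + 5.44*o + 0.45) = -6.33*o^4 + 1.5*o^3 - 4.4*o^2 + 3.83*o + 1.51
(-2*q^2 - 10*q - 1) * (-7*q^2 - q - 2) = 14*q^4 + 72*q^3 + 21*q^2 + 21*q + 2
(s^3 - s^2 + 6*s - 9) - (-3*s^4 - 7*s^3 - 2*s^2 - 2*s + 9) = 3*s^4 + 8*s^3 + s^2 + 8*s - 18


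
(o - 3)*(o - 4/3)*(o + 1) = o^3 - 10*o^2/3 - o/3 + 4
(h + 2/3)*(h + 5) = h^2 + 17*h/3 + 10/3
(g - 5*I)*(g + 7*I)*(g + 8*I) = g^3 + 10*I*g^2 + 19*g + 280*I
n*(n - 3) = n^2 - 3*n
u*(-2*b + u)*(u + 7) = -2*b*u^2 - 14*b*u + u^3 + 7*u^2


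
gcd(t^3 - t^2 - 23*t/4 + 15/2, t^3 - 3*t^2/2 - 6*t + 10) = t^2 + t/2 - 5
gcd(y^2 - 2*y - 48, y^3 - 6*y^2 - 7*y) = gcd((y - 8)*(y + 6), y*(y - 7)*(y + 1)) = 1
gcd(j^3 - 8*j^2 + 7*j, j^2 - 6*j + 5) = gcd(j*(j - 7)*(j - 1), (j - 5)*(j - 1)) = j - 1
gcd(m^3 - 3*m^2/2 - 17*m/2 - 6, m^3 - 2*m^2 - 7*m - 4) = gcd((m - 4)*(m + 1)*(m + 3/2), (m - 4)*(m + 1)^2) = m^2 - 3*m - 4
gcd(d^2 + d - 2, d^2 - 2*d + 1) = d - 1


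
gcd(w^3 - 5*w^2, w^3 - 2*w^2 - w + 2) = 1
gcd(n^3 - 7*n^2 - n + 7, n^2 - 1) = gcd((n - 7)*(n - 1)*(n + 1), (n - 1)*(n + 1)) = n^2 - 1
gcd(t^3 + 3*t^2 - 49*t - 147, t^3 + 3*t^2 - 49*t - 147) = t^3 + 3*t^2 - 49*t - 147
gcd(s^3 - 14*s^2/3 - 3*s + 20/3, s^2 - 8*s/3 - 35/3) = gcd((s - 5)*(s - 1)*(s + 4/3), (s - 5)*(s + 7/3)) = s - 5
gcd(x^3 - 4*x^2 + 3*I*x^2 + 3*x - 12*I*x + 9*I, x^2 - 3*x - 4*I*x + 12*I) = x - 3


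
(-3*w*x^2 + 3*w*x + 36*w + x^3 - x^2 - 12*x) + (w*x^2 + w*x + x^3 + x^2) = -2*w*x^2 + 4*w*x + 36*w + 2*x^3 - 12*x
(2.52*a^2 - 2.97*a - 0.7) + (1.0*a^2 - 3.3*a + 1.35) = 3.52*a^2 - 6.27*a + 0.65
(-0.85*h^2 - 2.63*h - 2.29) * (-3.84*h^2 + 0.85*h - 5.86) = 3.264*h^4 + 9.3767*h^3 + 11.5391*h^2 + 13.4653*h + 13.4194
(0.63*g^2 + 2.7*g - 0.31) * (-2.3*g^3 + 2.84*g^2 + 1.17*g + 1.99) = -1.449*g^5 - 4.4208*g^4 + 9.1181*g^3 + 3.5323*g^2 + 5.0103*g - 0.6169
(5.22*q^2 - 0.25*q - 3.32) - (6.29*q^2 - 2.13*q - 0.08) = -1.07*q^2 + 1.88*q - 3.24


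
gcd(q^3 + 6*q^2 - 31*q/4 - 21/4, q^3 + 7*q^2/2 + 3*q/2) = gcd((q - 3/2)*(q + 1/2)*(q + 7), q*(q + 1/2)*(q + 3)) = q + 1/2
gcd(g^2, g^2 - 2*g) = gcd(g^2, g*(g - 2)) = g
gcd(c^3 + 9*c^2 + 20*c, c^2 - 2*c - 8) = 1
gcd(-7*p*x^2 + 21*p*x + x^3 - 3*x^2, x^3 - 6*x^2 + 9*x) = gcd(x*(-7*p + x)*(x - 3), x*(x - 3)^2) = x^2 - 3*x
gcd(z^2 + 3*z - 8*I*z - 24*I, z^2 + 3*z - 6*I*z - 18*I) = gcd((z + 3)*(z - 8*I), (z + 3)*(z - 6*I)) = z + 3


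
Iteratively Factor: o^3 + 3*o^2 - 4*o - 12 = (o - 2)*(o^2 + 5*o + 6) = (o - 2)*(o + 3)*(o + 2)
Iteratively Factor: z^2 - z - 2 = (z - 2)*(z + 1)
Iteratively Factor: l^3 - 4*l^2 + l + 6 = (l + 1)*(l^2 - 5*l + 6) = (l - 2)*(l + 1)*(l - 3)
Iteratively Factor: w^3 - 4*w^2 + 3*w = (w)*(w^2 - 4*w + 3) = w*(w - 1)*(w - 3)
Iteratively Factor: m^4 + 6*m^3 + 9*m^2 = (m + 3)*(m^3 + 3*m^2) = m*(m + 3)*(m^2 + 3*m) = m*(m + 3)^2*(m)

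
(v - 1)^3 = v^3 - 3*v^2 + 3*v - 1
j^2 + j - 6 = (j - 2)*(j + 3)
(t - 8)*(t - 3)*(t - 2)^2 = t^4 - 15*t^3 + 72*t^2 - 140*t + 96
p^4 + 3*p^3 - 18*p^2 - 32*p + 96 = (p - 3)*(p - 2)*(p + 4)^2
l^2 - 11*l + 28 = (l - 7)*(l - 4)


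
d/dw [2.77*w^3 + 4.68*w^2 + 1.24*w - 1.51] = 8.31*w^2 + 9.36*w + 1.24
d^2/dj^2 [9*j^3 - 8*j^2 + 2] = 54*j - 16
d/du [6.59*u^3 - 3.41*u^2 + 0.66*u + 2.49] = 19.77*u^2 - 6.82*u + 0.66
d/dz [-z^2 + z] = 1 - 2*z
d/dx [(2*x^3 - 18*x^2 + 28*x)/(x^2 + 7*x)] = 2*(x^2 + 14*x - 77)/(x^2 + 14*x + 49)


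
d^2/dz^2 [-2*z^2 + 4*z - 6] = -4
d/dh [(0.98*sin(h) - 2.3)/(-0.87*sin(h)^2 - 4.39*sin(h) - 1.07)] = (0.8526*sin(h)^2 - 4.002*sin(h) - 11.1456)*cos(h)/(0.7569*sin(h)^4 + 7.6386*sin(h)^3 + 21.1339*sin(h)^2 + 9.3946*sin(h) + 1.1449)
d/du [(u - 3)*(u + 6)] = 2*u + 3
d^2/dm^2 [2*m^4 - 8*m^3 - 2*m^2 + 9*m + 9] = 24*m^2 - 48*m - 4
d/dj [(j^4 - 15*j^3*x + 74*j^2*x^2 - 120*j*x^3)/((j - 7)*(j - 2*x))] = (j*(j - 7)*(-j^3 + 15*j^2*x - 74*j*x^2 + 120*x^3) + j*(j - 2*x)*(-j^3 + 15*j^2*x - 74*j*x^2 + 120*x^3) + (j - 7)*(j - 2*x)*(4*j^3 - 45*j^2*x + 148*j*x^2 - 120*x^3))/((j - 7)^2*(j - 2*x)^2)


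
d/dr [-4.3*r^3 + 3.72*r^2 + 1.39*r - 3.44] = -12.9*r^2 + 7.44*r + 1.39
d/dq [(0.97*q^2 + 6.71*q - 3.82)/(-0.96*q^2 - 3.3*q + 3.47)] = (3.2406*q^2 - 0.602599999999999*q + 10.6777)/(0.9216*q^4 + 6.336*q^3 + 4.2276*q^2 - 22.902*q + 12.0409)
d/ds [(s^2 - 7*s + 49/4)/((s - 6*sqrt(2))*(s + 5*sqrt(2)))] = (-4*sqrt(2)*s^2 + 28*s^2 - 578*s + 49*sqrt(2) + 1680)/(4*(s^4 - 2*sqrt(2)*s^3 - 118*s^2 + 120*sqrt(2)*s + 3600))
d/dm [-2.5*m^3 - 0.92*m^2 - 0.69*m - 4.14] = -7.5*m^2 - 1.84*m - 0.69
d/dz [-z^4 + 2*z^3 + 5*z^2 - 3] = 2*z*(-2*z^2 + 3*z + 5)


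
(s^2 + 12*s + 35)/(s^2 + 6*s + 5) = (s + 7)/(s + 1)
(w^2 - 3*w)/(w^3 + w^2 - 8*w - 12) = w/(w^2 + 4*w + 4)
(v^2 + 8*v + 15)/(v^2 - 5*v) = (v^2 + 8*v + 15)/(v*(v - 5))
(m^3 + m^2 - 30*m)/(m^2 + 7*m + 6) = m*(m - 5)/(m + 1)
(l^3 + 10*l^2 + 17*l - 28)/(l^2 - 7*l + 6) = (l^2 + 11*l + 28)/(l - 6)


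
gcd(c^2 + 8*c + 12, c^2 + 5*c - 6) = c + 6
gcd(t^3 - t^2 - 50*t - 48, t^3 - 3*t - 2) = t + 1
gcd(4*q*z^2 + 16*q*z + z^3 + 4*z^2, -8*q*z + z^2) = z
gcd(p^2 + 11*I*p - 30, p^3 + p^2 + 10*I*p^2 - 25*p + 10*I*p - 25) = p + 5*I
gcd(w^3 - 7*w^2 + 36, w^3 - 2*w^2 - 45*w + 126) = w^2 - 9*w + 18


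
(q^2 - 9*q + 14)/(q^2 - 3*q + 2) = (q - 7)/(q - 1)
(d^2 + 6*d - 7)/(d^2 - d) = (d + 7)/d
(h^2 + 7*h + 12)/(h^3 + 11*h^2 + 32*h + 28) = (h^2 + 7*h + 12)/(h^3 + 11*h^2 + 32*h + 28)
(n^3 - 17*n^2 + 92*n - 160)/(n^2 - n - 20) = (n^2 - 12*n + 32)/(n + 4)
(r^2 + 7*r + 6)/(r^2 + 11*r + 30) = (r + 1)/(r + 5)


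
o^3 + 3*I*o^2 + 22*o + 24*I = (o - 4*I)*(o + I)*(o + 6*I)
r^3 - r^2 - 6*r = r*(r - 3)*(r + 2)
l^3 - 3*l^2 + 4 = (l - 2)^2*(l + 1)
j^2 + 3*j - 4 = (j - 1)*(j + 4)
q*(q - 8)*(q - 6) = q^3 - 14*q^2 + 48*q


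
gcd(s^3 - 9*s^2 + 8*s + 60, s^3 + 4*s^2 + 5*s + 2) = s + 2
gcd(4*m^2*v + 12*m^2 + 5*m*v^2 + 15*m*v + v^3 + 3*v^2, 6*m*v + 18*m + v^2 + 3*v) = v + 3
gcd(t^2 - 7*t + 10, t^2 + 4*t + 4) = 1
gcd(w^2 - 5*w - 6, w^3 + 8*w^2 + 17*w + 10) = w + 1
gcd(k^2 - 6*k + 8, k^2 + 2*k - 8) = k - 2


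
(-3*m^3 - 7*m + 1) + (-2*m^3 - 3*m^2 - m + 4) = -5*m^3 - 3*m^2 - 8*m + 5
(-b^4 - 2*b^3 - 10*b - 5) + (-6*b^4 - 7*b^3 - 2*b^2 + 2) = -7*b^4 - 9*b^3 - 2*b^2 - 10*b - 3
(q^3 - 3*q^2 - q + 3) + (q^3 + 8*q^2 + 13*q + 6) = 2*q^3 + 5*q^2 + 12*q + 9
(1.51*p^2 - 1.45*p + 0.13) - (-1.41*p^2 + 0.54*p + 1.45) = 2.92*p^2 - 1.99*p - 1.32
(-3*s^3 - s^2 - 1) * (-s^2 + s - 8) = 3*s^5 - 2*s^4 + 23*s^3 + 9*s^2 - s + 8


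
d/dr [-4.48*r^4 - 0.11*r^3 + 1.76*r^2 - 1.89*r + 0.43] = -17.92*r^3 - 0.33*r^2 + 3.52*r - 1.89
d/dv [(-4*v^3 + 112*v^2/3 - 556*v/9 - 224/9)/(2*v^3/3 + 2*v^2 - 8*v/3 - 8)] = 2*(-111*v^4 + 350*v^3 + 573*v^2 - 1680*v + 1444)/(3*(v^6 + 6*v^5 + v^4 - 48*v^3 - 56*v^2 + 96*v + 144))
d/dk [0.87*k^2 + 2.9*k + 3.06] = 1.74*k + 2.9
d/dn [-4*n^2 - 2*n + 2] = -8*n - 2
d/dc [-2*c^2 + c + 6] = 1 - 4*c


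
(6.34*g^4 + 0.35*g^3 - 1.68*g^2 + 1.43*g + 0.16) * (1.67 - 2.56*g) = -16.2304*g^5 + 9.6918*g^4 + 4.8853*g^3 - 6.4664*g^2 + 1.9785*g + 0.2672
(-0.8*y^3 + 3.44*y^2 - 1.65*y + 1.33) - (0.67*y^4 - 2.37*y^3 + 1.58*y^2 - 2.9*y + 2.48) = -0.67*y^4 + 1.57*y^3 + 1.86*y^2 + 1.25*y - 1.15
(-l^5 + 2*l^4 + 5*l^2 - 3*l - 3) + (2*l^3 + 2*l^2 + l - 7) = -l^5 + 2*l^4 + 2*l^3 + 7*l^2 - 2*l - 10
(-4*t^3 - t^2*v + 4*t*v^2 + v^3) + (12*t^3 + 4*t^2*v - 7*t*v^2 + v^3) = 8*t^3 + 3*t^2*v - 3*t*v^2 + 2*v^3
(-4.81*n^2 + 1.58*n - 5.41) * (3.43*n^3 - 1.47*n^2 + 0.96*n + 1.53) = -16.4983*n^5 + 12.4901*n^4 - 25.4965*n^3 + 2.1102*n^2 - 2.7762*n - 8.2773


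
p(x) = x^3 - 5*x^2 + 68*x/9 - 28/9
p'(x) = 3*x^2 - 10*x + 68/9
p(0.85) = 0.31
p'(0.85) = 1.22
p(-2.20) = -54.58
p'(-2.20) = 44.08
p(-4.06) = -183.13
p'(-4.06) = 97.61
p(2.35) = 0.01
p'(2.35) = 0.62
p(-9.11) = -1242.96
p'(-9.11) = 347.63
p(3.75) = 7.64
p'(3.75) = 12.24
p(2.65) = 0.41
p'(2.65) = 2.12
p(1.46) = 0.37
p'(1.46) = -0.65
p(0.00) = -3.11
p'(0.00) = 7.56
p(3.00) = 1.56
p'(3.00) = 4.56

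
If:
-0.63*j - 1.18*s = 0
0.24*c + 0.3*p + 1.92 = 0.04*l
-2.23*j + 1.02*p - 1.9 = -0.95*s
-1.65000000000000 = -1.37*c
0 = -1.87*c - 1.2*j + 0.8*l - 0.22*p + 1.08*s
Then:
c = 1.20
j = -3.84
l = -8.02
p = -8.43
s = 2.05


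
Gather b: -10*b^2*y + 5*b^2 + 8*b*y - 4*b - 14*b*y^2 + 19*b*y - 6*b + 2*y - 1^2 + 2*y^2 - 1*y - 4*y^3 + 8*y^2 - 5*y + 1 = b^2*(5 - 10*y) + b*(-14*y^2 + 27*y - 10) - 4*y^3 + 10*y^2 - 4*y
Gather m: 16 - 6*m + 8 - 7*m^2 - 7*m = -7*m^2 - 13*m + 24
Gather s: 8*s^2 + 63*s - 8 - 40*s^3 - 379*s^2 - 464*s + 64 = -40*s^3 - 371*s^2 - 401*s + 56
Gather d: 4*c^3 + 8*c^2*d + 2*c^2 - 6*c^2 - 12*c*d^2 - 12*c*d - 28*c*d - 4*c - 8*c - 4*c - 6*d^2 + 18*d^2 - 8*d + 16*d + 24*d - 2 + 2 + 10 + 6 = 4*c^3 - 4*c^2 - 16*c + d^2*(12 - 12*c) + d*(8*c^2 - 40*c + 32) + 16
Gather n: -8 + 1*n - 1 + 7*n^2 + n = 7*n^2 + 2*n - 9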